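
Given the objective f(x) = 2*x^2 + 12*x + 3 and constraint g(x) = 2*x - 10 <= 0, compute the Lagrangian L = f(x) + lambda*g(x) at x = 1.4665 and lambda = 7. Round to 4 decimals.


Step 1: Evaluate f(x).
f(1.4665) = 2*1.4665^2 + 12*1.4665 + 3 = 24.8992
Step 2: Evaluate g(x).
g(1.4665) = 2*1.4665 - 10 = -7.067
Step 3: Compute Lagrangian.
L = 24.8992 + 7*-7.067 = -24.5698


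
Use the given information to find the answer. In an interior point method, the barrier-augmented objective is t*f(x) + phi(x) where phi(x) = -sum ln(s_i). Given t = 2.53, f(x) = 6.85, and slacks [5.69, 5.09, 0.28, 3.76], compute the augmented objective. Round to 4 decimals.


Step 1: Compute log-barrier.
ln values: [1.7387, 1.6273, -1.273, 1.3244]
phi = -(1.7387 + 1.6273 - 1.273 + 1.3244) = -3.4174
Step 2: Compute augmented objective.
t*f(x) = 2.53*6.85 = 17.3305
Total = 17.3305 - 3.4174 = 13.9131


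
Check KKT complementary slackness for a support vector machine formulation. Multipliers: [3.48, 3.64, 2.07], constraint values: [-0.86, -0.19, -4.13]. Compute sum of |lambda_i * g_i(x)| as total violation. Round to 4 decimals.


KKT complementary slackness check:
lambda_1 * g_1 = 3.48 * -0.86 = -2.9928
lambda_2 * g_2 = 3.64 * -0.19 = -0.6916
lambda_3 * g_3 = 2.07 * -4.13 = -8.5491
Total violation = 2.9928 + 0.6916 + 8.5491 = 12.2335


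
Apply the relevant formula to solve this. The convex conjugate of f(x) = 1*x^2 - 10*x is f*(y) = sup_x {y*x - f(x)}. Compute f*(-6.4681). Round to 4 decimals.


f*(y) = sup_x {y*x - a*x^2 - b*x} = sup_x {(y-b)*x - a*x^2}
FOC: (y - b) - 2a*x = 0 => x* = (y - b)/(2a)
x* = (-6.4681 + 10)/(2*1) = 1.766
f*(-6.4681) = (y-b)^2/(4a) = (-6.4681 + 10)^2/(4*1)
= 12.4743/4 = 3.1186


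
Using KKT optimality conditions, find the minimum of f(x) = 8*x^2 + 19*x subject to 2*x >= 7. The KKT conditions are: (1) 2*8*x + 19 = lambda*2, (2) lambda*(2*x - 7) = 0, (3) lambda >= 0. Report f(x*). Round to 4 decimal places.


Step 1: Try lambda = 0 (constraint inactive).
x_unc = -19/(2*8) = -1.1875
Check: 2*-1.1875 = -2.375 < 7 -- violated!
Step 2: Constraint must be active: 2*x = 7
x* = 7/2 = 3.5
lambda = (2*8*3.5 + 19)/2 = 37.5
Step 3: Compute optimal value.
f(x*) = 8*3.5^2 + 19*3.5 = 164.5


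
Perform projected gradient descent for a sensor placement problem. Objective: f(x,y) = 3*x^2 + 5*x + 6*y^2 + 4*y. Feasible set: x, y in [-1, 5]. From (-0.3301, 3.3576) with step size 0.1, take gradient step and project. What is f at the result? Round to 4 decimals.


Step 1: Compute gradient at (-0.3301, 3.3576).
grad_x = 2*3*-0.3301 + 5 = 3.0194
grad_y = 2*6*3.3576 + 4 = 44.2912
Step 2: Gradient step.
x_raw = -0.3301 - 0.1*3.0194 = -0.632
y_raw = 3.3576 - 0.1*44.2912 = -1.0715
Step 3: Project onto [-1, 5].
x_proj = clip(-0.632) = -0.632
y_proj = clip(-1.0715) = -1.0
Step 4: Evaluate f.
f(-0.632, -1.0) = 0.0382


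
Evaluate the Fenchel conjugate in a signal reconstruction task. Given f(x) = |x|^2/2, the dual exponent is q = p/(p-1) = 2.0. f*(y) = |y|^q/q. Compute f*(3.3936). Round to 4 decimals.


The conjugate exponent q satisfies 1/p + 1/q = 1.
p = 2, so q = 2/(2 - 1) = 2.0
|y|^q = 3.3936^2.0 = 11.5165
f*(3.3936) = 11.5165 / 2.0 = 5.7583


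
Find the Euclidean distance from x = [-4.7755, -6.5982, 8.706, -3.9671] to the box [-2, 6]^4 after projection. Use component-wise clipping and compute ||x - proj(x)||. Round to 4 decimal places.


Project each component onto [-2, 6].
clip(-4.7755) = -2.0, clip(-6.5982) = -2.0, clip(8.706) = 6.0, clip(-3.9671) = -2.0
Projection = [-2.0, -2.0, 6.0, -2.0]
Squared diffs: [7.7034, 21.1434, 7.3224, 3.8695]
Distance = sqrt(40.0387) = 6.3276


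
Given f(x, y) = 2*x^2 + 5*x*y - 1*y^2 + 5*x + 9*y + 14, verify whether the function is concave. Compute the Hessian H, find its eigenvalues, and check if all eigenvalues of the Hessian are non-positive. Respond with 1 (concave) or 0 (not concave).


The Hessian of f(x,y) = 2*x^2 + 5*x*y - 1*y^2 + 5*x + 9*y + 14 is:
H = [[4, 5], [5, -2]]
Trace = 4 - 2 = 2
Determinant = 4*-2 - (5)^2 = -33
Discriminant = (2)^2 - 4*-33 = 136.0
Eigenvalues: lambda_1 = -4.831, lambda_2 = 6.831
The function is not concave.

0


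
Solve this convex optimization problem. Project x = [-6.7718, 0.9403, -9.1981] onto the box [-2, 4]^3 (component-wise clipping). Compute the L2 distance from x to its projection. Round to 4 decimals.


Project each component onto [-2, 4].
clip(-6.7718) = -2.0, clip(0.9403) = 0.9403, clip(-9.1981) = -2.0
Projection = [-2.0, 0.9403, -2.0]
Squared diffs: [22.7701, 0.0, 51.8126]
Distance = sqrt(74.5827) = 8.6361


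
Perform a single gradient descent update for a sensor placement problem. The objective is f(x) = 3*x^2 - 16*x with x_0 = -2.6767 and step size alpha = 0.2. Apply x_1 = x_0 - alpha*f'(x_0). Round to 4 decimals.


We compute the gradient at x_0 and apply the update.
f'(x) = 6*x - 16
f'(-2.6767) = 6*-2.6767 - 16 = -32.0602
x_1 = -2.6767 - 0.2*-32.0602 = 3.7353


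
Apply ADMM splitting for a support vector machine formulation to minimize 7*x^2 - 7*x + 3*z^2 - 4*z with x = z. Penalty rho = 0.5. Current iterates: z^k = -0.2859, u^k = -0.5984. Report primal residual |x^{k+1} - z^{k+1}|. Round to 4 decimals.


ADMM iteration with rho = 0.5, z^k = -0.2859, u^k = -0.5984
Step 1: x-update.
Minimize 7*x^2 - 7*x + (0.5/2)*(x + 0.2859 - 0.5984)^2
FOC: (2*7 + 0.5)*x = 7 + 0.5*(-0.2859 + 0.5984)
x^{k+1} = 0.4935
Step 2: z-update.
Minimize 3*z^2 - 4*z + (0.5/2)*(0.4935 - z - 0.5984)^2
FOC: (2*3 + 0.5)*z = 4 + 0.5*(0.4935 - 0.5984)
z^{k+1} = 0.6073
Step 3: u-update.
u^{k+1} = -0.5984 + 0.4935 - 0.6073 = -0.7122
Step 4: Primal residual = |0.4935 - 0.6073| = 0.1138


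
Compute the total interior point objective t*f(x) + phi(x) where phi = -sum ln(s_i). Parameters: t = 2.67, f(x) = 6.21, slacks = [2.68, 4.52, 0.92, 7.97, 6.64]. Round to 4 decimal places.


Step 1: Compute log-barrier.
ln values: [0.9858, 1.5085, -0.0834, 2.0757, 1.8931]
phi = -(0.9858 + 1.5085 - 0.0834 + 2.0757 + 1.8931) = -6.3797
Step 2: Compute augmented objective.
t*f(x) = 2.67*6.21 = 16.5807
Total = 16.5807 - 6.3797 = 10.201


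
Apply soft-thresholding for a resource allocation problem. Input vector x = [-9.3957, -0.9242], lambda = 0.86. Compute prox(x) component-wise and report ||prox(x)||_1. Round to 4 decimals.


Soft-thresholding with lambda = 0.86:
prox(-9.3957) = sign(-9.3957)*max(|-9.3957| - 0.86, 0) = -8.5357
prox(-0.9242) = sign(-0.9242)*max(|-0.9242| - 0.86, 0) = -0.0642
prox(x) = [-8.5357, -0.0642]
||prox(x)||_1 = 8.5357 + 0.0642 = 8.5999


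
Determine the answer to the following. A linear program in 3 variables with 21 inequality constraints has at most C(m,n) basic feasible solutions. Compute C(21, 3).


Each vertex corresponds to some choice of n active constraints out of m, so the number of vertices is at most C(m, n) = m! / (n!(m-n)!).
m = 21, n = 3
Numerator: 21 * 20 * 19
Denominator: 3! = 6
C(21, 3) = 1330


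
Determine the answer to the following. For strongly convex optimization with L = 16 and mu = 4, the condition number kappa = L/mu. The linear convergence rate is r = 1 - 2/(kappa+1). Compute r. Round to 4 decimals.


Step 1: Compute the condition number.
kappa = L/mu = 16/4 = 4.0
Step 2: Compute the convergence rate.
r = 1 - 2/(kappa + 1) = 1 - 2*mu/(L + mu) = (L - mu)/(L + mu) = 12/20 = 0.6


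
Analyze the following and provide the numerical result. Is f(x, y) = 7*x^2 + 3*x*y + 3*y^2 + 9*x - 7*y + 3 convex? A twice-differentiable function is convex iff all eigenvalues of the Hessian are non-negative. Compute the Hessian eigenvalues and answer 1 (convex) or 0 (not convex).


The Hessian of f(x,y) = 7*x^2 + 3*x*y + 3*y^2 + 9*x - 7*y + 3 is:
H = [[14, 3], [3, 6]]
Trace = 14 + 6 = 20
Determinant = 14*6 - (3)^2 = 75
Discriminant = (20)^2 - 4*75 = 100.0
Eigenvalues: lambda_1 = 5.0, lambda_2 = 15.0
The function is convex.

1


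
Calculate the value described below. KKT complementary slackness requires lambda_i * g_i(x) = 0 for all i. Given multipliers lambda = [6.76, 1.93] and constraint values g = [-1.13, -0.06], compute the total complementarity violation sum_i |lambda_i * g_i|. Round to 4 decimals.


KKT complementary slackness check:
lambda_1 * g_1 = 6.76 * -1.13 = -7.6388
lambda_2 * g_2 = 1.93 * -0.06 = -0.1158
Total violation = 7.6388 + 0.1158 = 7.7546


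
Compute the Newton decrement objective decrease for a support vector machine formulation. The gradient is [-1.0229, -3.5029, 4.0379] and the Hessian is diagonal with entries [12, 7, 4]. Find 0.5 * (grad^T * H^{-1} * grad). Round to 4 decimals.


Step 1: H is diagonal, so H^(-1) * g = [-0.0852, -0.5004, 1.0095].
Step 2: g^T H^(-1) g = sum_i g_i^2 / H_ii
  = (-1.0229)^2/12 + (-3.5029)^2/7 + (4.0379)^2/4
  = 0.0872 + 1.7529 + 4.0762 = 5.9163
Step 3: Objective decrease = 0.5 * g^T H^(-1) g = 2.9581


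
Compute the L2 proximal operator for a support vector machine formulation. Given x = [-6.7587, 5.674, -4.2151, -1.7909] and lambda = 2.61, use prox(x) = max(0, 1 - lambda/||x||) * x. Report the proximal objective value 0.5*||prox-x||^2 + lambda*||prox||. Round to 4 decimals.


Step 1: Compute ||x||.
||x|| = 9.9423
Step 2: Compute scaling factor.
scale = max(0, 1 - 2.61/9.9423) = 0.7375
Step 3: prox(x) = [-4.9844, 4.1845, -3.1086, -1.3208]
||prox(x)|| = 7.3323
Step 4: Proximal objective.
0.5*||prox-x||^2 = 3.4061
lambda*||prox|| = 19.1373
Total = 22.5433


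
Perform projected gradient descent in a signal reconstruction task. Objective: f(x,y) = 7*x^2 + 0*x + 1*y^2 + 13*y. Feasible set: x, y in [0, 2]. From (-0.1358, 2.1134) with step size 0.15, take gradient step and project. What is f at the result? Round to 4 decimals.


Step 1: Compute gradient at (-0.1358, 2.1134).
grad_x = 2*7*-0.1358 + 0 = -1.9012
grad_y = 2*1*2.1134 + 13 = 17.2268
Step 2: Gradient step.
x_raw = -0.1358 - 0.15*-1.9012 = 0.1494
y_raw = 2.1134 - 0.15*17.2268 = -0.4706
Step 3: Project onto [0, 2].
x_proj = clip(0.1494) = 0.1494
y_proj = clip(-0.4706) = 0.0
Step 4: Evaluate f.
f(0.1494, 0.0) = 0.1562


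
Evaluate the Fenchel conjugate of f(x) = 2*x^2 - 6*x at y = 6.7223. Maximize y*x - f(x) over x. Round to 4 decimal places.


f*(y) = sup_x {y*x - a*x^2 - b*x} = sup_x {(y-b)*x - a*x^2}
FOC: (y - b) - 2a*x = 0 => x* = (y - b)/(2a)
x* = (6.7223 + 6)/(2*2) = 3.1806
f*(6.7223) = (y-b)^2/(4a) = (6.7223 + 6)^2/(4*2)
= 161.8569/8 = 20.2321


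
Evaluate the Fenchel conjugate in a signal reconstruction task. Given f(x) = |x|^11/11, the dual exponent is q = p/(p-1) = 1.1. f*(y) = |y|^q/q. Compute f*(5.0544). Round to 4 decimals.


The conjugate exponent q satisfies 1/p + 1/q = 1.
p = 11, so q = 11/(11 - 1) = 1.1
|y|^q = 5.0544^1.1 = 5.9434
f*(5.0544) = 5.9434 / 1.1 = 5.4031


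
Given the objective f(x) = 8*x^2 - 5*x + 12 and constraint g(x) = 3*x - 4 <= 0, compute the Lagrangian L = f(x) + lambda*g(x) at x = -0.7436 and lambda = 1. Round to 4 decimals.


Step 1: Evaluate f(x).
f(-0.7436) = 8*(-0.7436)^2 - 5*(-0.7436) + 12 = 20.1415
Step 2: Evaluate g(x).
g(-0.7436) = 3*-0.7436 - 4 = -6.2308
Step 3: Compute Lagrangian.
L = 20.1415 + 1*-6.2308 = 13.9107


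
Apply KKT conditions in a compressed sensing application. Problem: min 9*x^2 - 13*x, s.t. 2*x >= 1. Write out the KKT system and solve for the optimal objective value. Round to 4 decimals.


Step 1: Try lambda = 0 (constraint inactive).
Stationarity: 2*9*x - 13 = 0
x* = 13/(2*9) = 13/18 = 0.7222 (rounded; the exact value 13/18 is used below)
Check constraint: 2*0.7222 = 1.4444 >= 1 -- satisfied.
Step 2: Compute optimal value.
f(x*) = 9*(13/18)^2 - 13*(13/18) = -4.6944


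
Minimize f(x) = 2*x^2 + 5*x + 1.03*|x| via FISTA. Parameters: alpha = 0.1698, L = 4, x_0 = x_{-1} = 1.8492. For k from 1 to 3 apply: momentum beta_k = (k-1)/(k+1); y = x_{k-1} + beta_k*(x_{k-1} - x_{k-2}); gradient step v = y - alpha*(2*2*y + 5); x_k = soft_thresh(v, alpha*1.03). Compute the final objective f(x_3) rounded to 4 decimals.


FISTA on f(x) = 2*x^2 + 5*x + 1.03*|x|
L = 4, alpha = 0.1698
Iteration 1: beta = 0.0, y = 1.8492 + 0.0*(1.8492 - 1.8492) = 1.8492
  grad(y) = 12.3968, v = y - alpha*grad = -0.2558
  prox(v) = soft_thresh(-0.2558, 0.1749) = -0.0809
Iteration 2: beta = 0.3333, y = -0.0809 + 0.3333*(-0.0809 - 1.8492) = -0.7242
  grad(y) = 2.103, v = y - alpha*grad = -1.0813
  prox(v) = soft_thresh(-1.0813, 0.1749) = -0.9064
Iteration 3: beta = 0.5, y = -0.9064 + 0.5*(-0.9064 + 0.0809) = -1.3192
  grad(y) = -0.2769, v = y - alpha*grad = -1.2722
  prox(v) = soft_thresh(-1.2722, 0.1749) = -1.0973
f(x_3) = 2*(-1.0973)^2 + 5*(-1.0973) + 1.03*|-1.0973| = -1.9481


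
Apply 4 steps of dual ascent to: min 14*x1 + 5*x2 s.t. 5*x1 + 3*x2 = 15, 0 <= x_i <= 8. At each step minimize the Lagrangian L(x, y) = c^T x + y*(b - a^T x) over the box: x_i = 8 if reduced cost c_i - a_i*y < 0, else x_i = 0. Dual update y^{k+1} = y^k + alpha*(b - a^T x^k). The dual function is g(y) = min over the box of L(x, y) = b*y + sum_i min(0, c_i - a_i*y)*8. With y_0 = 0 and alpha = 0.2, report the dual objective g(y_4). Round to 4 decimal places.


Dual ascent for LP: min 14*x1 + 5*x2, 5*x1 + 3*x2 = 15, 0 <= x_i <= 8
Step 1: y^k = 0.0, reduced costs: (14.0, 5.0)
  x^k = (0.0, 0.0), subgradient = b - a^T x = 15.0
  y^{k+1} = 0.0 + 0.2*15.0 = 3.0
Step 2: y^k = 3.0, reduced costs: (-1.0, -4.0)
  x^k = (8.0, 8.0), subgradient = b - a^T x = -49.0
  y^{k+1} = 3.0 + 0.2*-49.0 = -6.8
Step 3: y^k = -6.8, reduced costs: (48.0, 25.4)
  x^k = (0.0, 0.0), subgradient = b - a^T x = 15.0
  y^{k+1} = -6.8 + 0.2*15.0 = -3.8
Step 4: y^k = -3.8, reduced costs: (33.0, 16.4)
  x^k = (0.0, 0.0), subgradient = b - a^T x = 15.0
  y^{k+1} = -3.8 + 0.2*15.0 = -0.8
Dual objective at y_4 = -0.8: reduced costs (18.0, 7.4), box minimizer x = (0.0, 0.0)
g(y_4) = b*y + (c1 - a1*y)*x1 + (c2 - a2*y)*x2 = 15*(-0.8) + 18.0*0.0 + 7.4*0.0 = -12.0 + 0.0 + 0.0 = -12.0


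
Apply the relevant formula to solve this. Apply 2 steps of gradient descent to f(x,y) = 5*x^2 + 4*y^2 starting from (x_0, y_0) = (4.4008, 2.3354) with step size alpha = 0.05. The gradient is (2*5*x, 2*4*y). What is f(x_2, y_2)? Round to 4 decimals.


Gradient descent on f(x,y) = 5*x^2 + 4*y^2.
Starting point: (4.4008, 2.3354), alpha = 0.05
Step 1: grad_x = 2*5*4.4008 = 44.008, grad_y = 2*4*2.3354 = 18.6832
  x_1 = 4.4008 - 0.05*44.008 = 2.2004
  y_1 = 2.3354 - 0.05*18.6832 = 1.4012
Step 2: grad_x = 2*5*2.2004 = 22.004, grad_y = 2*4*1.4012 = 11.2099
  x_2 = 2.2004 - 0.05*22.004 = 1.1002
  y_2 = 1.4012 - 0.05*11.2099 = 0.8407
f(1.1002, 0.8407) = 5*1.1002^2 + 4*0.8407^2 = 8.8796


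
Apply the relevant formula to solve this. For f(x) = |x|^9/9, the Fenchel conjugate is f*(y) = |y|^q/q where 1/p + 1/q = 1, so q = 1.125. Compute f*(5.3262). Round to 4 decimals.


The conjugate exponent q satisfies 1/p + 1/q = 1.
p = 9, so q = 9/(9 - 1) = 1.125
|y|^q = 5.3262^1.125 = 6.5648
f*(5.3262) = 6.5648 / 1.125 = 5.8354


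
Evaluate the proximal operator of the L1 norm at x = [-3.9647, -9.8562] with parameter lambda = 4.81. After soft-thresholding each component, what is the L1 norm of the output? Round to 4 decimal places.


Soft-thresholding with lambda = 4.81:
prox(-3.9647) = sign(-3.9647)*max(|-3.9647| - 4.81, 0) = 0.0
prox(-9.8562) = sign(-9.8562)*max(|-9.8562| - 4.81, 0) = -5.0462
prox(x) = [0.0, -5.0462]
||prox(x)||_1 = 0.0 + 5.0462 = 5.0462


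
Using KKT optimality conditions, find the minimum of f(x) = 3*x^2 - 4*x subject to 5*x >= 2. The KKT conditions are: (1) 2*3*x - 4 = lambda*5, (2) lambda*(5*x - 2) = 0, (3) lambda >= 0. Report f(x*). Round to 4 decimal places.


Step 1: Try lambda = 0 (constraint inactive).
Stationarity: 2*3*x - 4 = 0
x* = 4/(2*3) = 2/3 = 0.6667 (rounded; the exact value 2/3 is used below)
Check constraint: 5*0.6667 = 3.3335 >= 2 -- satisfied.
Step 2: Compute optimal value.
f(x*) = 3*(2/3)^2 - 4*(2/3) = -1.3333


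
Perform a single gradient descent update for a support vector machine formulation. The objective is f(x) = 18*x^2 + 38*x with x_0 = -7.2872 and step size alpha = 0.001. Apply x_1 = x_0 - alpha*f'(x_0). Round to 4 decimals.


We compute the gradient at x_0 and apply the update.
f'(x) = 36*x + 38
f'(-7.2872) = 36*-7.2872 + 38 = -224.3392
x_1 = -7.2872 - 0.001*-224.3392 = -7.0629


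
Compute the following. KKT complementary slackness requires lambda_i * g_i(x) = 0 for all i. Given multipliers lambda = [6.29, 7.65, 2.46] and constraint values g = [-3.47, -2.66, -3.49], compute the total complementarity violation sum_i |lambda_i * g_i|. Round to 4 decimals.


KKT complementary slackness check:
lambda_1 * g_1 = 6.29 * -3.47 = -21.8263
lambda_2 * g_2 = 7.65 * -2.66 = -20.349
lambda_3 * g_3 = 2.46 * -3.49 = -8.5854
Total violation = 21.8263 + 20.349 + 8.5854 = 50.7607


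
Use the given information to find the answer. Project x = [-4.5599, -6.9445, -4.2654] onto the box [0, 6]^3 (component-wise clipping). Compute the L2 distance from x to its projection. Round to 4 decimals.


Project each component onto [0, 6].
clip(-4.5599) = 0.0, clip(-6.9445) = 0.0, clip(-4.2654) = 0.0
Projection = [0.0, 0.0, 0.0]
Squared diffs: [20.7927, 48.2261, 18.1936]
Distance = sqrt(87.2124) = 9.3388


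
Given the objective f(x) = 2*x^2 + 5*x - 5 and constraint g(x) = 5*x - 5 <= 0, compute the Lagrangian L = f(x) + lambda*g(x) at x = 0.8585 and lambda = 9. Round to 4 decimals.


Step 1: Evaluate f(x).
f(0.8585) = 2*0.8585^2 + 5*0.8585 - 5 = 0.7665
Step 2: Evaluate g(x).
g(0.8585) = 5*0.8585 - 5 = -0.7075
Step 3: Compute Lagrangian.
L = 0.7665 + 9*-0.7075 = -5.601


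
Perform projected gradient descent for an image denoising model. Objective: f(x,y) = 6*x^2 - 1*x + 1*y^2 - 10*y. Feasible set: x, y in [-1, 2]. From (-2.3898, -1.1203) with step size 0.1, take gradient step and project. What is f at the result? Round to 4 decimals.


Step 1: Compute gradient at (-2.3898, -1.1203).
grad_x = 2*6*-2.3898 - 1 = -29.6776
grad_y = 2*1*-1.1203 - 10 = -12.2406
Step 2: Gradient step.
x_raw = -2.3898 - 0.1*-29.6776 = 0.578
y_raw = -1.1203 - 0.1*-12.2406 = 0.1038
Step 3: Project onto [-1, 2].
x_proj = clip(0.578) = 0.578
y_proj = clip(0.1038) = 0.1038
Step 4: Evaluate f.
f(0.578, 0.1038) = 0.3994


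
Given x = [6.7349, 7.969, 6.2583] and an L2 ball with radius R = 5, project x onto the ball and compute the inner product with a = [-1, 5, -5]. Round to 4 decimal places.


Step 1: Compute ||x|| (intermediates to 6 decimals).
||x|| = sqrt(6.7349^2 + 7.969^2 + 6.2583^2) = 12.166764
Step 2: Project.
Since ||x|| > R, scale = R/||x|| = 5/12.166764 = 0.410956, proj(x) = scale * x
proj(x) = [2.767748, 3.274908, 2.571886]
Step 3: Dot product.
a^T * proj(x) = -1*2.767748 + 5*3.274908 - 5*2.571886 = 0.7474


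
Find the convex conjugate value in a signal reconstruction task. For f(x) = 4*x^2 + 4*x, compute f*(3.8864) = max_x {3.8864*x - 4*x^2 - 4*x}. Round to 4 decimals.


f*(y) = sup_x {y*x - a*x^2 - b*x} = sup_x {(y-b)*x - a*x^2}
FOC: (y - b) - 2a*x = 0 => x* = (y - b)/(2a)
x* = (3.8864 - 4)/(2*4) = -0.0142
f*(3.8864) = (y-b)^2/(4a) = (3.8864 - 4)^2/(4*4)
= 0.0129/16 = 0.0008


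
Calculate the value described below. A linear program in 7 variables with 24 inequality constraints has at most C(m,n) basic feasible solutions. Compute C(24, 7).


Each vertex corresponds to some choice of n active constraints out of m, so the number of vertices is at most C(m, n) = m! / (n!(m-n)!).
m = 24, n = 7
Numerator: 24 * 23 * 22 * 21 * 20 * 19 * 18
Denominator: 7! = 5040
C(24, 7) = 346104


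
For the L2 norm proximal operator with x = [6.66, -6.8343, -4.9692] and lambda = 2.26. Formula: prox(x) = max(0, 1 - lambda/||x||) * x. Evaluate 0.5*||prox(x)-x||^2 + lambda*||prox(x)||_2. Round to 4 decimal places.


Step 1: Compute ||x||.
||x|| = 10.759
Step 2: Compute scaling factor.
scale = max(0, 1 - 2.26/10.759) = 0.7899
Step 3: prox(x) = [5.261, -5.3987, -3.9254]
||prox(x)|| = 8.499
Step 4: Proximal objective.
0.5*||prox-x||^2 = 2.5538
lambda*||prox|| = 19.2077
Total = 21.7616


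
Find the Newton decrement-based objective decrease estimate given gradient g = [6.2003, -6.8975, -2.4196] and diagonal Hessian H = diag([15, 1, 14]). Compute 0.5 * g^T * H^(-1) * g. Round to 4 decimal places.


Step 1: H is diagonal, so H^(-1) * g = [0.4134, -6.8975, -0.1728].
Step 2: g^T H^(-1) g = sum_i g_i^2 / H_ii
  = (6.2003)^2/15 + (-6.8975)^2/1 + (-2.4196)^2/14
  = 2.5629 + 47.5755 + 0.4182 = 50.5566
Step 3: Objective decrease = 0.5 * g^T H^(-1) g = 25.2783


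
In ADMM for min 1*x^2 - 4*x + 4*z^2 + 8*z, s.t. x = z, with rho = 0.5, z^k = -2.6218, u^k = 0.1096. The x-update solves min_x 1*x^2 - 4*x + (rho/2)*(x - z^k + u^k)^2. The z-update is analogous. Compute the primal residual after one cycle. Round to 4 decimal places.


ADMM iteration with rho = 0.5, z^k = -2.6218, u^k = 0.1096
Step 1: x-update.
Minimize 1*x^2 - 4*x + (0.5/2)*(x + 2.6218 + 0.1096)^2
FOC: (2*1 + 0.5)*x = 4 + 0.5*(-2.6218 - 0.1096)
x^{k+1} = 1.0537
Step 2: z-update.
Minimize 4*z^2 + 8*z + (0.5/2)*(1.0537 - z + 0.1096)^2
FOC: (2*4 + 0.5)*z = -8 + 0.5*(1.0537 + 0.1096)
z^{k+1} = -0.8727
Step 3: u-update.
u^{k+1} = 0.1096 + 1.0537 + 0.8727 = 2.0361
Step 4: Primal residual = |1.0537 + 0.8727| = 1.9265


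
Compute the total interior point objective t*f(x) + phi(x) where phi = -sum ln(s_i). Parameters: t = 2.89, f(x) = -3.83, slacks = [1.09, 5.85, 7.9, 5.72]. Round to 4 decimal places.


Step 1: Compute log-barrier.
ln values: [0.0862, 1.7664, 2.0669, 1.744]
phi = -(0.0862 + 1.7664 + 2.0669 + 1.744) = -5.6635
Step 2: Compute augmented objective.
t*f(x) = 2.89*-3.83 = -11.0687
Total = -11.0687 - 5.6635 = -16.7322


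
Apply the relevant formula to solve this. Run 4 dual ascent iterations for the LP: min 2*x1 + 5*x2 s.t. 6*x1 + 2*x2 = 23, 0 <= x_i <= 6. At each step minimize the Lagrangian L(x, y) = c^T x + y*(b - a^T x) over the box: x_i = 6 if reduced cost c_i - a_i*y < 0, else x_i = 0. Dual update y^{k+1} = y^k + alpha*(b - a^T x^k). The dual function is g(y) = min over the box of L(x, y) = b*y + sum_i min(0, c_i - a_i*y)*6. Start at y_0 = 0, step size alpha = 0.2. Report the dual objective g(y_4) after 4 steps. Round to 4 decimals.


Dual ascent for LP: min 2*x1 + 5*x2, 6*x1 + 2*x2 = 23, 0 <= x_i <= 6
Step 1: y^k = 0.0, reduced costs: (2.0, 5.0)
  x^k = (0.0, 0.0), subgradient = b - a^T x = 23.0
  y^{k+1} = 0.0 + 0.2*23.0 = 4.6
Step 2: y^k = 4.6, reduced costs: (-25.6, -4.2)
  x^k = (6.0, 6.0), subgradient = b - a^T x = -25.0
  y^{k+1} = 4.6 + 0.2*-25.0 = -0.4
Step 3: y^k = -0.4, reduced costs: (4.4, 5.8)
  x^k = (0.0, 0.0), subgradient = b - a^T x = 23.0
  y^{k+1} = -0.4 + 0.2*23.0 = 4.2
Step 4: y^k = 4.2, reduced costs: (-23.2, -3.4)
  x^k = (6.0, 6.0), subgradient = b - a^T x = -25.0
  y^{k+1} = 4.2 + 0.2*-25.0 = -0.8
Dual objective at y_4 = -0.8: reduced costs (6.8, 6.6), box minimizer x = (0.0, 0.0)
g(y_4) = b*y + (c1 - a1*y)*x1 + (c2 - a2*y)*x2 = 23*(-0.8) + 6.8*0.0 + 6.6*0.0 = -18.4 + 0.0 + 0.0 = -18.4


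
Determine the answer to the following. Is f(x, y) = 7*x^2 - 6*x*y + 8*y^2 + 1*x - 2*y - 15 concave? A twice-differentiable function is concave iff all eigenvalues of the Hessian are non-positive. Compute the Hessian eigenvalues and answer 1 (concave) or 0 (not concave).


The Hessian of f(x,y) = 7*x^2 - 6*x*y + 8*y^2 + 1*x - 2*y - 15 is:
H = [[14, -6], [-6, 16]]
Trace = 14 + 16 = 30
Determinant = 14*16 - (-6)^2 = 188
Discriminant = (30)^2 - 4*188 = 148.0
Eigenvalues: lambda_1 = 8.9172, lambda_2 = 21.0828
The function is not concave.

0


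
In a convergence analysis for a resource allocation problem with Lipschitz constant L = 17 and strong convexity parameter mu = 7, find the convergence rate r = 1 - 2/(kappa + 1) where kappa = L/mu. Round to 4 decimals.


Step 1: Compute the condition number.
kappa = L/mu = 17/7 = 2.4286
Step 2: Compute the convergence rate.
r = 1 - 2/(kappa + 1) = 1 - 2*mu/(L + mu) = (L - mu)/(L + mu) = 10/24 = 0.4167


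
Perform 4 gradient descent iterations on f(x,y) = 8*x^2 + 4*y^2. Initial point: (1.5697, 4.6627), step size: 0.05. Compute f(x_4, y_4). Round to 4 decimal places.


Gradient descent on f(x,y) = 8*x^2 + 4*y^2.
Starting point: (1.5697, 4.6627), alpha = 0.05
Step 1: grad_x = 2*8*1.5697 = 25.1152, grad_y = 2*4*4.6627 = 37.3016
  x_1 = 1.5697 - 0.05*25.1152 = 0.3139
  y_1 = 4.6627 - 0.05*37.3016 = 2.7976
Step 2: grad_x = 2*8*0.3139 = 5.023, grad_y = 2*4*2.7976 = 22.381
  x_2 = 0.3139 - 0.05*5.023 = 0.0628
  y_2 = 2.7976 - 0.05*22.381 = 1.6786
Step 3: grad_x = 2*8*0.0628 = 1.0046, grad_y = 2*4*1.6786 = 13.4286
  x_3 = 0.0628 - 0.05*1.0046 = 0.0126
  y_3 = 1.6786 - 0.05*13.4286 = 1.0071
Step 4: grad_x = 2*8*0.0126 = 0.2009, grad_y = 2*4*1.0071 = 8.0571
  x_4 = 0.0126 - 0.05*0.2009 = 0.0025
  y_4 = 1.0071 - 0.05*8.0571 = 0.6043
f(0.0025, 0.6043) = 8*0.0025^2 + 4*0.6043^2 = 1.4607


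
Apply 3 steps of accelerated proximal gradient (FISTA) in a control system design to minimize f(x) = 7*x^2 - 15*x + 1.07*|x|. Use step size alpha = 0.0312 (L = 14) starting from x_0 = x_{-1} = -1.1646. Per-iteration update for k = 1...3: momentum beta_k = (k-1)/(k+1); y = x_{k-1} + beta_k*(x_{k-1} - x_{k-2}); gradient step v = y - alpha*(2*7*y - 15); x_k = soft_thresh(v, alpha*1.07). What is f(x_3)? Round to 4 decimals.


FISTA on f(x) = 7*x^2 - 15*x + 1.07*|x|
L = 14, alpha = 0.0312
Iteration 1: beta = 0.0, y = -1.1646 + 0.0*(-1.1646 + 1.1646) = -1.1646
  grad(y) = -31.3044, v = y - alpha*grad = -0.1879
  prox(v) = soft_thresh(-0.1879, 0.0334) = -0.1545
Iteration 2: beta = 0.3333, y = -0.1545 + 0.3333*(-0.1545 + 1.1646) = 0.1822
  grad(y) = -12.4495, v = y - alpha*grad = 0.5706
  prox(v) = soft_thresh(0.5706, 0.0334) = 0.5372
Iteration 3: beta = 0.5, y = 0.5372 + 0.5*(0.5372 + 0.1545) = 0.8831
  grad(y) = -2.6368, v = y - alpha*grad = 0.9654
  prox(v) = soft_thresh(0.9654, 0.0334) = 0.932
f(x_3) = 7*0.932^2 - 15*0.932 + 1.07*|0.932| = -6.9024


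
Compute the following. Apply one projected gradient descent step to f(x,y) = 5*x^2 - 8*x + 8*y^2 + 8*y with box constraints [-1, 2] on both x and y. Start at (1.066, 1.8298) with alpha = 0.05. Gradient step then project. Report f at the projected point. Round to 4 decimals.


Step 1: Compute gradient at (1.066, 1.8298).
grad_x = 2*5*1.066 - 8 = 2.66
grad_y = 2*8*1.8298 + 8 = 37.2768
Step 2: Gradient step.
x_raw = 1.066 - 0.05*2.66 = 0.933
y_raw = 1.8298 - 0.05*37.2768 = -0.034
Step 3: Project onto [-1, 2].
x_proj = clip(0.933) = 0.933
y_proj = clip(-0.034) = -0.034
Step 4: Evaluate f.
f(0.933, -0.034) = -3.3746


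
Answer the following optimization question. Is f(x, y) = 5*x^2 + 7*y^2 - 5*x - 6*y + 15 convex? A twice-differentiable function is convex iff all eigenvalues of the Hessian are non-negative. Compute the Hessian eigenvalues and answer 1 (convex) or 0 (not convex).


The Hessian of f(x,y) = 5*x^2 + 7*y^2 - 5*x - 6*y + 15 is:
H = [[10, 0], [0, 14]]
Trace = 10 + 14 = 24
Determinant = 10*14 - (0)^2 = 140
Discriminant = (24)^2 - 4*140 = 16.0
Eigenvalues: lambda_1 = 10.0, lambda_2 = 14.0
The function is convex.

1


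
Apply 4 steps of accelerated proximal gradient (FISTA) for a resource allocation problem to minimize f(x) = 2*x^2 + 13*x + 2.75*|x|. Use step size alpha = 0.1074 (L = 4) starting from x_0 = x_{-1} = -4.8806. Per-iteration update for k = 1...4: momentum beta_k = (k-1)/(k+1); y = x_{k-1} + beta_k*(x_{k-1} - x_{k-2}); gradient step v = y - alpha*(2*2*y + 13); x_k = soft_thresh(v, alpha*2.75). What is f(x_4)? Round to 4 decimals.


FISTA on f(x) = 2*x^2 + 13*x + 2.75*|x|
L = 4, alpha = 0.1074
Iteration 1: beta = 0.0, y = -4.8806 + 0.0*(-4.8806 + 4.8806) = -4.8806
  grad(y) = -6.5224, v = y - alpha*grad = -4.1801
  prox(v) = soft_thresh(-4.1801, 0.2954) = -3.8847
Iteration 2: beta = 0.3333, y = -3.8847 + 0.3333*(-3.8847 + 4.8806) = -3.5528
  grad(y) = -1.2112, v = y - alpha*grad = -3.4227
  prox(v) = soft_thresh(-3.4227, 0.2954) = -3.1274
Iteration 3: beta = 0.5, y = -3.1274 + 0.5*(-3.1274 + 3.8847) = -2.7487
  grad(y) = 2.0053, v = y - alpha*grad = -2.964
  prox(v) = soft_thresh(-2.964, 0.2954) = -2.6687
Iteration 4: beta = 0.6, y = -2.6687 + 0.6*(-2.6687 + 3.1274) = -2.3935
  grad(y) = 3.426, v = y - alpha*grad = -2.7614
  prox(v) = soft_thresh(-2.7614, 0.2954) = -2.4661
f(x_4) = 2*(-2.4661)^2 + 13*(-2.4661) + 2.75*|-2.4661| = -13.1142


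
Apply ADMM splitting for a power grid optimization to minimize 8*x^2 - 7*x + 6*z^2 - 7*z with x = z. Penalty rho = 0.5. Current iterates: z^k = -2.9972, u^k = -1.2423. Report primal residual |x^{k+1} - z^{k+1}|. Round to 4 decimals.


ADMM iteration with rho = 0.5, z^k = -2.9972, u^k = -1.2423
Step 1: x-update.
Minimize 8*x^2 - 7*x + (0.5/2)*(x + 2.9972 - 1.2423)^2
FOC: (2*8 + 0.5)*x = 7 + 0.5*(-2.9972 + 1.2423)
x^{k+1} = 0.3711
Step 2: z-update.
Minimize 6*z^2 - 7*z + (0.5/2)*(0.3711 - z - 1.2423)^2
FOC: (2*6 + 0.5)*z = 7 + 0.5*(0.3711 - 1.2423)
z^{k+1} = 0.5252
Step 3: u-update.
u^{k+1} = -1.2423 + 0.3711 - 0.5252 = -1.3964
Step 4: Primal residual = |0.3711 - 0.5252| = 0.1541


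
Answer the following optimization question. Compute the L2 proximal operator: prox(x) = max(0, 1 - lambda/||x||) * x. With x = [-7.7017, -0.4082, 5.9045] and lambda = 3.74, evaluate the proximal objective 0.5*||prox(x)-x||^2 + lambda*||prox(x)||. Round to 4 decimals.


Step 1: Compute ||x||.
||x|| = 9.7132
Step 2: Compute scaling factor.
scale = max(0, 1 - 3.74/9.7132) = 0.615
Step 3: prox(x) = [-4.7362, -0.251, 3.631]
||prox(x)|| = 5.9732
Step 4: Proximal objective.
0.5*||prox-x||^2 = 6.9938
lambda*||prox|| = 22.3398
Total = 29.3335


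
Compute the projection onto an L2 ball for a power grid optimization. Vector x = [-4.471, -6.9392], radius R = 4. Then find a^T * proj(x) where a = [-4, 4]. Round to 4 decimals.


Step 1: Compute ||x|| (intermediates to 6 decimals).
||x|| = sqrt((-4.471)^2 + (-6.9392)^2) = 8.254837
Step 2: Project.
Since ||x|| > R, scale = R/||x|| = 4/8.254837 = 0.484564, proj(x) = scale * x
proj(x) = [-2.166486, -3.362487]
Step 3: Dot product.
a^T * proj(x) = -4*(-2.166486) + 4*(-3.362487) = -4.784


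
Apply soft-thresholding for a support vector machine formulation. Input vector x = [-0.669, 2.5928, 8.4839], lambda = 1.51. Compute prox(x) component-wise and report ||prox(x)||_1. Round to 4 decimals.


Soft-thresholding with lambda = 1.51:
prox(-0.669) = sign(-0.669)*max(|-0.669| - 1.51, 0) = 0.0
prox(2.5928) = sign(2.5928)*max(|2.5928| - 1.51, 0) = 1.0828
prox(8.4839) = sign(8.4839)*max(|8.4839| - 1.51, 0) = 6.9739
prox(x) = [0.0, 1.0828, 6.9739]
||prox(x)||_1 = 0.0 + 1.0828 + 6.9739 = 8.0567


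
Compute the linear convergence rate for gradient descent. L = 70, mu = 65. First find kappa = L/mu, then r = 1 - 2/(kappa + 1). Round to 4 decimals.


Step 1: Compute the condition number.
kappa = L/mu = 70/65 = 1.0769
Step 2: Compute the convergence rate.
r = 1 - 2/(kappa + 1) = 1 - 2*mu/(L + mu) = (L - mu)/(L + mu) = 5/135 = 0.037


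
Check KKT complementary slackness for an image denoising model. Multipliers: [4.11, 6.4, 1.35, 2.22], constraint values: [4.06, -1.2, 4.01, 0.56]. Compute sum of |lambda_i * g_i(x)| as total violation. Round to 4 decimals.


KKT complementary slackness check:
lambda_1 * g_1 = 4.11 * 4.06 = 16.6866
lambda_2 * g_2 = 6.4 * -1.2 = -7.68
lambda_3 * g_3 = 1.35 * 4.01 = 5.4135
lambda_4 * g_4 = 2.22 * 0.56 = 1.2432
Total violation = 16.6866 + 7.68 + 5.4135 + 1.2432 = 31.0233


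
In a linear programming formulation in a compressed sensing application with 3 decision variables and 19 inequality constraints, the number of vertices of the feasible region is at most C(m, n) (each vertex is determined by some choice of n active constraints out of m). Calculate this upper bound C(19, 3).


Each vertex corresponds to some choice of n active constraints out of m, so the number of vertices is at most C(m, n) = m! / (n!(m-n)!).
m = 19, n = 3
Numerator: 19 * 18 * 17
Denominator: 3! = 6
C(19, 3) = 969


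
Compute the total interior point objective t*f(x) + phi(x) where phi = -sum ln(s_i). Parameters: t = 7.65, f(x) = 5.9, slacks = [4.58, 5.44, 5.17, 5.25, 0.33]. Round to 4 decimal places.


Step 1: Compute log-barrier.
ln values: [1.5217, 1.6938, 1.6429, 1.6582, -1.1087]
phi = -(1.5217 + 1.6938 + 1.6429 + 1.6582 - 1.1087) = -5.4079
Step 2: Compute augmented objective.
t*f(x) = 7.65*5.9 = 45.135
Total = 45.135 - 5.4079 = 39.7271


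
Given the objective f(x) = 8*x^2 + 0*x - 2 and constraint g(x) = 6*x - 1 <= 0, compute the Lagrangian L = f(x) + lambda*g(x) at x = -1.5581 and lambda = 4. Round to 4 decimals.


Step 1: Evaluate f(x).
f(-1.5581) = 8*(-1.5581)^2 + 0*(-1.5581) - 2 = 17.4214
Step 2: Evaluate g(x).
g(-1.5581) = 6*-1.5581 - 1 = -10.3486
Step 3: Compute Lagrangian.
L = 17.4214 + 4*-10.3486 = -23.973


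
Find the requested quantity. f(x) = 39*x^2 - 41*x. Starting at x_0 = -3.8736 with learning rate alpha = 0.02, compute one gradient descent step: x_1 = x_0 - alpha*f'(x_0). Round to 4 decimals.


We compute the gradient at x_0 and apply the update.
f'(x) = 78*x - 41
f'(-3.8736) = 78*-3.8736 - 41 = -343.1408
x_1 = -3.8736 - 0.02*-343.1408 = 2.9892


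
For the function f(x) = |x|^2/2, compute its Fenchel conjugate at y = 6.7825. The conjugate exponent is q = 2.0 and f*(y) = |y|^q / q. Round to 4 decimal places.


The conjugate exponent q satisfies 1/p + 1/q = 1.
p = 2, so q = 2/(2 - 1) = 2.0
|y|^q = 6.7825^2.0 = 46.0023
f*(6.7825) = 46.0023 / 2.0 = 23.0012


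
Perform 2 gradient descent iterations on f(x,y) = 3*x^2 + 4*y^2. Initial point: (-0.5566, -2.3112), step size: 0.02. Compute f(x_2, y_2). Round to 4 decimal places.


Gradient descent on f(x,y) = 3*x^2 + 4*y^2.
Starting point: (-0.5566, -2.3112), alpha = 0.02
Step 1: grad_x = 2*3*-0.5566 = -3.3396, grad_y = 2*4*-2.3112 = -18.4896
  x_1 = -0.5566 - 0.02*-3.3396 = -0.4898
  y_1 = -2.3112 - 0.02*-18.4896 = -1.9414
Step 2: grad_x = 2*3*-0.4898 = -2.9388, grad_y = 2*4*-1.9414 = -15.5313
  x_2 = -0.4898 - 0.02*-2.9388 = -0.431
  y_2 = -1.9414 - 0.02*-15.5313 = -1.6308
f(-0.431, -1.6308) = 3*(-0.431)^2 + 4*(-1.6308)^2 = 11.1952


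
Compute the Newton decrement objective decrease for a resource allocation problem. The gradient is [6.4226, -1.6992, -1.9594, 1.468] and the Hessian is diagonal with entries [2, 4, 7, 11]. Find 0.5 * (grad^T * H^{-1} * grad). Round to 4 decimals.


Step 1: H is diagonal, so H^(-1) * g = [3.2113, -0.4248, -0.2799, 0.1335].
Step 2: g^T H^(-1) g = sum_i g_i^2 / H_ii
  = (6.4226)^2/2 + (-1.6992)^2/4 + (-1.9594)^2/7 + (1.468)^2/11
  = 20.6249 + 0.7218 + 0.5485 + 0.1959 = 22.0911
Step 3: Objective decrease = 0.5 * g^T H^(-1) g = 11.0455


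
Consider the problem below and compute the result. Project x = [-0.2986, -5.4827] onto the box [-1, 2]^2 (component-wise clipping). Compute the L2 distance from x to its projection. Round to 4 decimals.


Project each component onto [-1, 2].
clip(-0.2986) = -0.2986, clip(-5.4827) = -1.0
Projection = [-0.2986, -1.0]
Squared diffs: [0.0, 20.0946]
Distance = sqrt(20.0946) = 4.4827


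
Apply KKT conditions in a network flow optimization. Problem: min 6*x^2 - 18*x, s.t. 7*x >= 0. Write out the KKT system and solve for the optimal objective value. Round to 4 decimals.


Step 1: Try lambda = 0 (constraint inactive).
Stationarity: 2*6*x - 18 = 0
x* = 18/(2*6) = 1.5
Check constraint: 7*1.5 = 10.5 >= 0 -- satisfied.
Step 2: Compute optimal value.
f(x*) = 6*1.5^2 - 18*1.5 = -13.5


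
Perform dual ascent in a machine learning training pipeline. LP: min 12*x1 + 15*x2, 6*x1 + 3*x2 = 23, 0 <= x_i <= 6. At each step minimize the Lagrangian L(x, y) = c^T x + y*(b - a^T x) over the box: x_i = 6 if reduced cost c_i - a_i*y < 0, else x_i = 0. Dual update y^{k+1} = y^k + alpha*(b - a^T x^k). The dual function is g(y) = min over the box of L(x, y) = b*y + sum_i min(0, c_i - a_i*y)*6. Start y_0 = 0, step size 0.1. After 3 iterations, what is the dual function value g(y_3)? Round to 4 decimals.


Dual ascent for LP: min 12*x1 + 15*x2, 6*x1 + 3*x2 = 23, 0 <= x_i <= 6
Step 1: y^k = 0.0, reduced costs: (12.0, 15.0)
  x^k = (0.0, 0.0), subgradient = b - a^T x = 23.0
  y^{k+1} = 0.0 + 0.1*23.0 = 2.3
Step 2: y^k = 2.3, reduced costs: (-1.8, 8.1)
  x^k = (6.0, 0.0), subgradient = b - a^T x = -13.0
  y^{k+1} = 2.3 + 0.1*-13.0 = 1.0
Step 3: y^k = 1.0, reduced costs: (6.0, 12.0)
  x^k = (0.0, 0.0), subgradient = b - a^T x = 23.0
  y^{k+1} = 1.0 + 0.1*23.0 = 3.3
Dual objective at y_3 = 3.3: reduced costs (-7.8, 5.1), box minimizer x = (6.0, 0.0)
g(y_3) = b*y + (c1 - a1*y)*x1 + (c2 - a2*y)*x2 = 23*3.3 + (-7.8)*6.0 + 5.1*0.0 = 75.9 - 46.8 + 0.0 = 29.1


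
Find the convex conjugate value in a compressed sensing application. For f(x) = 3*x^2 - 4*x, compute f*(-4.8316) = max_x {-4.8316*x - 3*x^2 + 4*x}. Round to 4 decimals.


f*(y) = sup_x {y*x - a*x^2 - b*x} = sup_x {(y-b)*x - a*x^2}
FOC: (y - b) - 2a*x = 0 => x* = (y - b)/(2a)
x* = (-4.8316 + 4)/(2*3) = -0.1386
f*(-4.8316) = (y-b)^2/(4a) = (-4.8316 + 4)^2/(4*3)
= 0.6916/12 = 0.0576


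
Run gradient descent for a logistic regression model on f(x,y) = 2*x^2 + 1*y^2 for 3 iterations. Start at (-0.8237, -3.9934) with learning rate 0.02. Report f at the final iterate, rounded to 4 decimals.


Gradient descent on f(x,y) = 2*x^2 + 1*y^2.
Starting point: (-0.8237, -3.9934), alpha = 0.02
Step 1: grad_x = 2*2*-0.8237 = -3.2948, grad_y = 2*1*-3.9934 = -7.9868
  x_1 = -0.8237 - 0.02*-3.2948 = -0.7578
  y_1 = -3.9934 - 0.02*-7.9868 = -3.8337
Step 2: grad_x = 2*2*-0.7578 = -3.0312, grad_y = 2*1*-3.8337 = -7.6673
  x_2 = -0.7578 - 0.02*-3.0312 = -0.6972
  y_2 = -3.8337 - 0.02*-7.6673 = -3.6803
Step 3: grad_x = 2*2*-0.6972 = -2.7887, grad_y = 2*1*-3.6803 = -7.3606
  x_3 = -0.6972 - 0.02*-2.7887 = -0.6414
  y_3 = -3.6803 - 0.02*-7.3606 = -3.5331
f(-0.6414, -3.5331) = 2*(-0.6414)^2 + 1*(-3.5331)^2 = 13.3056


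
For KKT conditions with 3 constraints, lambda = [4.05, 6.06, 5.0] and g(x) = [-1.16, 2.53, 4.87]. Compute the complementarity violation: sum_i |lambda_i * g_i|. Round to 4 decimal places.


KKT complementary slackness check:
lambda_1 * g_1 = 4.05 * -1.16 = -4.698
lambda_2 * g_2 = 6.06 * 2.53 = 15.3318
lambda_3 * g_3 = 5.0 * 4.87 = 24.35
Total violation = 4.698 + 15.3318 + 24.35 = 44.3798


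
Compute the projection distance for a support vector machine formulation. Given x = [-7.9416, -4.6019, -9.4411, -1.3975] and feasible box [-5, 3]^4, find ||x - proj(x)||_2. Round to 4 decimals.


Project each component onto [-5, 3].
clip(-7.9416) = -5.0, clip(-4.6019) = -4.6019, clip(-9.4411) = -5.0, clip(-1.3975) = -1.3975
Projection = [-5.0, -4.6019, -5.0, -1.3975]
Squared diffs: [8.653, 0.0, 19.7234, 0.0]
Distance = sqrt(28.3764) = 5.3269


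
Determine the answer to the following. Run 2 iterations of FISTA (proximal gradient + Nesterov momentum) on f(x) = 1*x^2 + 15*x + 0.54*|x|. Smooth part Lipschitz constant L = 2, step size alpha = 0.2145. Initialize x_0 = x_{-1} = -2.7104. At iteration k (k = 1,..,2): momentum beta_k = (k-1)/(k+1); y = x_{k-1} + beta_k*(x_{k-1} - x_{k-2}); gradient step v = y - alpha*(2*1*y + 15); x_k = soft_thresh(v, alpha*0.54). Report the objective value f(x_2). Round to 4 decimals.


FISTA on f(x) = 1*x^2 + 15*x + 0.54*|x|
L = 2, alpha = 0.2145
Iteration 1: beta = 0.0, y = -2.7104 + 0.0*(-2.7104 + 2.7104) = -2.7104
  grad(y) = 9.5792, v = y - alpha*grad = -4.7651
  prox(v) = soft_thresh(-4.7651, 0.1158) = -4.6493
Iteration 2: beta = 0.3333, y = -4.6493 + 0.3333*(-4.6493 + 2.7104) = -5.2956
  grad(y) = 4.4088, v = y - alpha*grad = -6.2413
  prox(v) = soft_thresh(-6.2413, 0.1158) = -6.1255
f(x_2) = 1*(-6.1255)^2 + 15*(-6.1255) + 0.54*|-6.1255| = -51.0529


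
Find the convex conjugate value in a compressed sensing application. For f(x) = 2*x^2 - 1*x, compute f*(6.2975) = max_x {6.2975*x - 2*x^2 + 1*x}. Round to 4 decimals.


f*(y) = sup_x {y*x - a*x^2 - b*x} = sup_x {(y-b)*x - a*x^2}
FOC: (y - b) - 2a*x = 0 => x* = (y - b)/(2a)
x* = (6.2975 + 1)/(2*2) = 1.8244
f*(6.2975) = (y-b)^2/(4a) = (6.2975 + 1)^2/(4*2)
= 53.2535/8 = 6.6567


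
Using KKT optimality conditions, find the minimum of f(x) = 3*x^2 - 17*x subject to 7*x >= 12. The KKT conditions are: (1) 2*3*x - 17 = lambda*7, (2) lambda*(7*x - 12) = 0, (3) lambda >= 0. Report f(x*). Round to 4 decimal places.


Step 1: Try lambda = 0 (constraint inactive).
Stationarity: 2*3*x - 17 = 0
x* = 17/(2*3) = 17/6 = 2.8333 (rounded; the exact value 17/6 is used below)
Check constraint: 7*2.8333 = 19.8331 >= 12 -- satisfied.
Step 2: Compute optimal value.
f(x*) = 3*(17/6)^2 - 17*(17/6) = -24.0833
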